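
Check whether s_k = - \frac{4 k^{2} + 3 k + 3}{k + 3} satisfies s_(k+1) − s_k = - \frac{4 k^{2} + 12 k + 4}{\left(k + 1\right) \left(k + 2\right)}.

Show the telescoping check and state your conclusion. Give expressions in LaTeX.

Invalid: residual \frac{2 \left(13 k^{2} + 31 k + 6\right)}{k^{4} + 10 k^{3} + 35 k^{2} + 50 k + 24} ≠ 0.

s_(k+1) = (-4*k**2 - 11*k - 10)/(k + 4)
s_(k+1) − s_k = 2*(-2*k**2 - 14*k - 9)/(k**2 + 7*k + 12)
(s_(k+1) − s_k) − t_k = 2*(13*k**2 + 31*k + 6)/(k**4 + 10*k**3 + 35*k**2 + 50*k + 24)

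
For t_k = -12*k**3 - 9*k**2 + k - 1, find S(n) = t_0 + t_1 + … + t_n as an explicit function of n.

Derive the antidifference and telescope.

S(n) = -3*n**4 - 9*n**3 - 7*n**2 - 2*n - 1

Ratio r(k) = (-k + 12*(k + 1)**3 + 9*(k + 1)**2)/(12*k**3 + 9*k**2 - k + 1).
So A=1 and B=1, with C=k**3 + 3*k**2/4 - k/12 + 1/12.
Solve (1)·f(k+1) − (1)·f(k) = k**3 + 3*k**2/4 - k/12 + 1/12.
Bound: deg f ≤ 4.
Solving with deg f ≤ 4: f(k) = k*(3*k**3 - 3*k**2 - 2*k + 3)/12.
Then R = B(k−1)f/C = k*(3*k**3 - 3*k**2 - 2*k + 3)/(12*k**3 + 9*k**2 - k + 1), so s_k = R(k)·t_k = k*(-3*k**3 + 3*k**2 + 2*k - 3).
Verify: -12*k**3 - 9*k**2 + k - 1 matches t_k.
Evaluate: s_(n+1) = -3*n**4 - 9*n**3 - 7*n**2 - 2*n - 1; subtract s_(0) = 0 ⇒ S(n) = -3*n**4 - 9*n**3 - 7*n**2 - 2*n - 1.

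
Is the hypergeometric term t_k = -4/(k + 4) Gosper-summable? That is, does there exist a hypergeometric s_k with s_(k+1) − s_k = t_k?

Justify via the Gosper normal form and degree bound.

No — key equation has no polynomial f.

Compute t_(k+1)/t_k: get (k + 4)/(k + 5).
Factor: A=k + 4; B=k + 5; C=1.
f must satisfy (k + 4)·f(k+1) − (k + 4)·f(k) = 1.
d = 0 from the (1,1,0) case.
Put f(k) = c0: A·f(k+1) − B(k−1)·f(k) − C = -1; need -1 = 0 — inconsistent ⇒ no f, not summable.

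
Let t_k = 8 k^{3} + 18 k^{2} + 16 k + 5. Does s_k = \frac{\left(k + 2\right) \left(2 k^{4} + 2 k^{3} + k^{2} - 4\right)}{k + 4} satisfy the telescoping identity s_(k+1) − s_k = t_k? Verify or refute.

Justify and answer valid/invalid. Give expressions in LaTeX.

Invalid: residual \frac{6 \left(- 2 k^{4} - 16 k^{3} - 29 k^{2} - 23 k - 8\right)}{k^{2} + 9 k + 20} ≠ 0.

s_(k+1) = (k + 3)*(2*(k + 1)**4 + 2*(k + 1)**3 + (k + 1)**2 - 4)/(k + 5)
s_(k+1) − s_k = (8*k**5 + 78*k**4 + 242*k**3 + 335*k**2 + 227*k + 52)/(k**2 + 9*k + 20)
(s_(k+1) − s_k) − t_k = 6*(-2*k**4 - 16*k**3 - 29*k**2 - 23*k - 8)/(k**2 + 9*k + 20)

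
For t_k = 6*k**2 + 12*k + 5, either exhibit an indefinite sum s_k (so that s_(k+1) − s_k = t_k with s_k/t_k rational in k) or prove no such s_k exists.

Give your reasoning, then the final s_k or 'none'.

s_k = k**2*(2*k + 3)

t_(k+1)/t_k = (6*k**2 + 24*k + 23)/(6*k**2 + 12*k + 5).
So A=1 and B=1, with C=k**2 + 2*k + 5/6.
f must satisfy (1)·f(k+1) − (1)·f(k) = k**2 + 2*k + 5/6.
deg f ≤ 3 (via 0,0,2).
Match coefficients ⇒ f(k) = k**2*(2*k + 3)/6.
Get s_k = R·t_k = k**2*(2*k + 3) with R(k) = B(k−1)f(k)/C(k) = k**2*(2*k + 3)/(6*k**2 + 12*k + 5).
Verify: 6*k**2 + 12*k + 5 matches t_k.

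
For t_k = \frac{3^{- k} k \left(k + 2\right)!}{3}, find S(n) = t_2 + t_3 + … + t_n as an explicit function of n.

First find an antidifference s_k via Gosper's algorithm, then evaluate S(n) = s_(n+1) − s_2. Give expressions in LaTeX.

Step 1: r(k) = (k + 1)*(k + 3)/(3*k).
Factor: A=k/3 + 1; B=1; C=k.
Need (k/3 + 1)·f(k+1) − (1)·f(k) = k.
Degrees (1,0,1) ⇒ d ≤ 0.
Solving with deg f ≤ 0: f(k) = 3.
R(k) = B(k−1)·f(k)/C(k) = 3/k; s_k = R·t_k = factorial(k + 2)/3**k.
Check: Δs_k = k*factorial(k + 2)/(3*3**k). ✓
s_(n+1) = 3**(-n - 1)*factorial(n + 3) and s_(2) = 8/3, so S(n) = -8/3 + factorial(n + 3)/(3*3**n).

S(n) = - \frac{8}{3} + \frac{3^{- n} \left(n + 3\right)!}{3}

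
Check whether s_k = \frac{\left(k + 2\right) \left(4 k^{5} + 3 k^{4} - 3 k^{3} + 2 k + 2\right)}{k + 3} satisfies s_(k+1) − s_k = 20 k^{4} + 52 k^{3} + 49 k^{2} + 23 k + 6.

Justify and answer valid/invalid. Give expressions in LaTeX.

s_(k+1) = (k + 3)*(2*k + 4*(k + 1)**5 + 3*(k + 1)**4 - 3*(k + 1)**3 + 4)/(k + 4)
s_(k+1) − s_k = (20*k**6 + 176*k**5 + 544*k**4 + 782*k**3 + 585*k**2 + 245*k + 56)/(k**2 + 7*k + 12)
(s_(k+1) − s_k) − t_k = (-16*k**5 - 109*k**4 - 208*k**3 - 170*k**2 - 73*k - 16)/(k**2 + 7*k + 12)

Invalid: residual \frac{- 16 k^{5} - 109 k^{4} - 208 k^{3} - 170 k^{2} - 73 k - 16}{k^{2} + 7 k + 12} ≠ 0.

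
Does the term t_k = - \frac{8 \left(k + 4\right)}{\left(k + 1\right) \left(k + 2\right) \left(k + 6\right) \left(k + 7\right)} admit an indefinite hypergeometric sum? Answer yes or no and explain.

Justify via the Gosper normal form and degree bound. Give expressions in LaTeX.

Yes. s_k = \frac{2 k \left(- k - 7\right)}{3 \left(k^{2} + 7 k + 6\right)}.

Compute t_(k+1)/t_k: get (k + 1)*(k + 5)*(k + 6)/((k + 3)*(k + 4)*(k + 8)).
Gosper form: A/B · C(k+1)/C(k) with A=k + 1, B=k + 8, C=k**4 + 16*k**3 + 95*k**2 + 248*k + 240.
Key eq: (k + 1)·f(k+1) = (k + 7)·f(k) + (k**4 + 16*k**3 + 95*k**2 + 248*k + 240).
From deg A=1, deg B=1, deg C=4: d=6.
Solve for f: f(k) = k*(k + 2)*(k + 3)*(k + 4)*(k + 5)*(k + 7)/12 (degree 6 ≤ 6).
R(k) = B(k−1)·f(k)/C(k) = k*(k + 2)*(k + 7)**2/(12*(k + 4)); s_k = R·t_k = 2*k*(-k - 7)/(3*(k**2 + 7*k + 6)).
s_(k+1) − s_k = 8*(-k - 4)/(k**4 + 16*k**3 + 83*k**2 + 152*k + 84) = t_k.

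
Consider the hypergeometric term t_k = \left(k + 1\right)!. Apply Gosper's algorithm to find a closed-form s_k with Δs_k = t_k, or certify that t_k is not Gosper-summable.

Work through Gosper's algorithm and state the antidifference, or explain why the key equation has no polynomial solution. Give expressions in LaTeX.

none — t_k is not Gosper-summable

t_(k+1)/t_k = k + 2.
Factor: A=k + 2; B=1; C=1.
Solve (k + 2)·f(k+1) − (1)·f(k) = 1.
deg f ≤ -1 (via 1,0,0).
Negative degree bound (-1): no f exists, t_k not Gosper-summable.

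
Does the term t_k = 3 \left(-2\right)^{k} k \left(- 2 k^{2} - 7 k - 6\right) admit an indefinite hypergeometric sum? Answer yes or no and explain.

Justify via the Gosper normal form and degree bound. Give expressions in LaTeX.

r(k) = 2*(-2*k**3 - 13*k**2 - 26*k - 15)/(k*(2*k**2 + 7*k + 6)) after simplifying.
Factor: A=-2; B=1; C=k**3 + 7*k**2/2 + 3*k.
Need (-2)·f(k+1) − (1)·f(k) = k**3 + 7*k**2/2 + 3*k.
From deg A=0, deg B=0, deg C=3: d=3.
Match coefficients ⇒ f(k) = -(2*k**3 + 3*k**2 - 2*k - 2)/6.
Certificate R = B(k−1)f/C = -(2*k**3 + 3*k**2 - 2*k - 2)/(3*k*(k + 2)*(2*k + 3)) gives s_k = (-2)**k*(2*k**3 + 3*k**2 - 2*k - 2).
Verify: 3*(-2)**k*k*(-2*k**2 - 7*k - 6) matches t_k.

Yes. s_k = \left(-2\right)^{k} \left(2 k^{3} + 3 k^{2} - 2 k - 2\right).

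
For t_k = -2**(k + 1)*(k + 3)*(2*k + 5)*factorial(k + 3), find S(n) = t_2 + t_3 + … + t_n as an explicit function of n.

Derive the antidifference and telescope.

Compute t_(k+1)/t_k: get (k + 4)**2*(4*k + 14)/((k + 3)*(2*k + 5)).
A = 2*k + 8, B = 1, C = k**2 + 11*k/2 + 15/2.
Key eq: (2*k + 8)·f(k+1) = (1)·f(k) + (k**2 + 11*k/2 + 15/2).
d = 1 from the (1,0,2) case.
A polynomial solution: f(k) = (k + 1)/2.
Then R = B(k−1)f/C = (k + 1)/((k + 3)*(2*k + 5)), so s_k = R(k)·t_k = -2**(k + 1)*(k + 1)*factorial(k + 3).
Δs = -2**(k + 1)*(k + 3)*(2*k + 5)*factorial(k + 3), as required.
Σ_(k=2)^n t_k = s_(n+1) − s_(2) = (-2**(n + 2)*(n + 2)*factorial(n + 4)) − (-2880), i.e. -4*2**n*n*factorial(n + 4) - 8*2**n*factorial(n + 4) + 2880.

S(n) = -4*2**n*n*factorial(n + 4) - 8*2**n*factorial(n + 4) + 2880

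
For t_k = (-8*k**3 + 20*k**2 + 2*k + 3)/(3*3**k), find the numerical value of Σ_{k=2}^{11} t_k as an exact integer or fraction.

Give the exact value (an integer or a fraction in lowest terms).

Σ = -997486/531441

Ratio r(k) = (8*k**3 + 4*k**2 - 18*k - 17)/(3*(8*k**3 - 20*k**2 - 2*k - 3)).
A = 1/3, B = 1, C = k**3 - 5*k**2/2 - k/4 - 3/8.
Solve (1/3)·f(k+1) − (1)·f(k) = k**3 - 5*k**2/2 - k/4 - 3/8.
deg f ≤ 3 (via 0,0,3).
A polynomial solution: f(k) = -3*(k - 1)*(4*k**2 + 1)/8.
R(k) = B(k−1)·f(k)/C(k) = -3*(k - 1)*(4*k**2 + 1)/(8*k**3 - 20*k**2 - 2*k - 3); s_k = R·t_k = (4*k**3 - 4*k**2 + k - 1)/3**k.
Verify: (-8*k**3 + 20*k**2 + 2*k + 3)/(3*3**k) matches t_k.
Telescoping: Σ = s_(12) − s_(2) = 6347/531441 − (17/9) = -997486/531441.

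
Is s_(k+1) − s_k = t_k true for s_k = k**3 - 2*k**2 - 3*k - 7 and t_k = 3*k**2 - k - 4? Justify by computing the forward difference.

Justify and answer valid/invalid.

s_(k+1) = k**3 + k**2 - 4*k - 11
s_(k+1) − s_k = 3*k**2 - k - 4
(s_(k+1) − s_k) − t_k = 0

Valid: the claim telescopes to t_k.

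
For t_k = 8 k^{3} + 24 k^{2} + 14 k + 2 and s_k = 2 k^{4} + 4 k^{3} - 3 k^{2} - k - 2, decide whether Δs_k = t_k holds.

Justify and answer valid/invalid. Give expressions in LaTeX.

valid; difference matches t_k

s_(k+1) = k*(2*k**3 + 12*k**2 + 21*k + 13)
s_(k+1) − s_k = 8*k**3 + 24*k**2 + 14*k + 2
(s_(k+1) − s_k) − t_k = 0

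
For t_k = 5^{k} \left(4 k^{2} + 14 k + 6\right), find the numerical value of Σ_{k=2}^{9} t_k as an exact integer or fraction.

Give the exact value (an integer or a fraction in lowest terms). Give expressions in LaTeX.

Compute t_(k+1)/t_k: get 5*(2*k**2 + 11*k + 12)/(2*k**2 + 7*k + 3).
Gosper form: A/B · C(k+1)/C(k) with A=5, B=1, C=k**2 + 7*k/2 + 3/2.
Set up (5)·f(k+1) − (1)·f(k) − (k**2 + 7*k/2 + 3/2) = 0.
Bound: deg f ≤ 2.
Solve for f: f(k) = (k**2 + k - 1)/4 (degree 2 ≤ 2).
Then R = B(k−1)f/C = (k**2 + k - 1)/(2*(k + 3)*(2*k + 1)), so s_k = R(k)·t_k = 5**k*(k**2 + k - 1).
Check: Δs_k = 5**k*(4*k**2 + 14*k + 6). ✓
Sum = s_(10) − s_(2); s_(10) = 1064453125, s_(2) = 125 ⇒ 1064453000.

Σ = 1064453000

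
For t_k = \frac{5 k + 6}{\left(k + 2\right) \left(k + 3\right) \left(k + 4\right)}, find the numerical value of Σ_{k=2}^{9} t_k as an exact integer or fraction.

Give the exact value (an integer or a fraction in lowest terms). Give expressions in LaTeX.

r(k) = (k + 2)*(5*k + 11)/((k + 5)*(5*k + 6)) after simplifying.
Factor: A=k + 2; B=k + 5; C=k + 6/5.
Set up (k + 2)·f(k+1) − (k + 4)·f(k) − (k + 6/5) = 0.
From deg A=1, deg B=1, deg C=1: d=2.
Solving with deg f ≤ 2: f(k) = k*(4*k + 5)/15.
Certificate R = B(k−1)f/C = k*(k + 4)*(4*k + 5)/(3*(5*k + 6)) gives s_k = k*(4*k + 5)/(3*(k + 2)*(k + 3)).
s_(k+1) − s_k = (5*k + 6)/(k**3 + 9*k**2 + 26*k + 24) = t_k.
Evaluate s at k=10 and k=2: 25/26 and 13/30; difference 103/195.

Σ = 103/195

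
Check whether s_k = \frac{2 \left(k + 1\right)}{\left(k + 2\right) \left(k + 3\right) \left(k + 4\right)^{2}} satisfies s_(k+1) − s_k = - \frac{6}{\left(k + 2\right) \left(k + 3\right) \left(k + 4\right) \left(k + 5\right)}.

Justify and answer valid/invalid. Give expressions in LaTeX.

s_(k+1) = 2*(k + 2)/((k + 3)*(k + 4)*(k + 5)**2)
s_(k+1) − s_k = 2*(-(k + 1)*(k + 5)**2 + (k + 2)**2*(k + 4))/((k + 2)*(k + 3)*(k + 4)**2*(k + 5)**2)
(s_(k+1) − s_k) − t_k = 6*(4*k + 17)/(k**6 + 23*k**5 + 217*k**4 + 1073*k**3 + 2926*k**2 + 4160*k + 2400)

Invalid: residual \frac{6 \left(4 k + 17\right)}{k^{6} + 23 k^{5} + 217 k^{4} + 1073 k^{3} + 2926 k^{2} + 4160 k + 2400} ≠ 0.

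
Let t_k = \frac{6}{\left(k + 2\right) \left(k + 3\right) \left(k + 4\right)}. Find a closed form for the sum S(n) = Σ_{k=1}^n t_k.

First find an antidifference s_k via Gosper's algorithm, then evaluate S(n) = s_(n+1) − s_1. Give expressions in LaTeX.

Compute t_(k+1)/t_k: get (k + 2)/(k + 5).
Factor: A=k + 2; B=k + 5; C=1.
f must satisfy (k + 2)·f(k+1) − (k + 4)·f(k) = 1.
d = 2 from the (1,1,0) case.
Coefficient equations give f(k) = k*(k + 5)/12.
So s_k = (B(k−1)f/C)·t_k = (k*(k + 4)*(k + 5)/12)·t_k = k*(k + 5)/(2*(k + 2)*(k + 3)).
Δs = 6/(k**3 + 9*k**2 + 26*k + 24), as required.
s_(n+1) = (n**2 + 7*n + 6)/(2*(n**2 + 7*n + 12)) and s_(1) = 1/4, so S(n) = n*(n + 7)/(4*(n**2 + 7*n + 12)).

S(n) = \frac{n \left(n + 7\right)}{4 \left(n^{2} + 7 n + 12\right)}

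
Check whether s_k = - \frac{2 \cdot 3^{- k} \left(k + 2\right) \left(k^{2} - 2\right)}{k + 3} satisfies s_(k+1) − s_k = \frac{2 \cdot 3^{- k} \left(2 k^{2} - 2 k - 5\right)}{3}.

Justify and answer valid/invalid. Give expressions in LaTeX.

Invalid: residual \frac{2 \cdot 3^{- k} \left(- 2 k^{3} - 7 k^{2} + 11 k + 21\right)}{3 \left(k^{2} + 7 k + 12\right)} ≠ 0.

s_(k+1) = -2*(k + 3)*((k + 1)**2 - 2)/(3*3**k*(k + 4))
s_(k+1) − s_k = 2*(2*k**4 + 10*k**3 - 2*k**2 - 48*k - 39)/(3*3**k*(k**2 + 7*k + 12))
(s_(k+1) − s_k) − t_k = 2*(-2*k**3 - 7*k**2 + 11*k + 21)/(3*3**k*(k**2 + 7*k + 12))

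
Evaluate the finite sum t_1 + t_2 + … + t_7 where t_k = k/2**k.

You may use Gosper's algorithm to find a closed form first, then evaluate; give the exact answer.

The ratio is (k + 1)/(2*k).
Take A(k)=1/2, B(k)=1, C(k)=k.
Key eq: (1/2)·f(k+1) = (1)·f(k) + (k).
From deg A=0, deg B=0, deg C=1: d=1.
Match coefficients ⇒ f(k) = -2*(k + 1).
Get s_k = R·t_k = 2**(1 - k)*(-k - 1) with R(k) = B(k−1)f(k)/C(k) = -2*(k + 1)/k.
s_(k+1) − s_k = k/2**k = t_k.
Sum = s_(8) − s_(1); s_(8) = -9/128, s_(1) = -2 ⇒ 247/128.

Σ = 247/128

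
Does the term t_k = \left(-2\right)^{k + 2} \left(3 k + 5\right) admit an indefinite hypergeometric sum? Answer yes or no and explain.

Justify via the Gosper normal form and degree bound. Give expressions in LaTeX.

Yes. s_k = \left(-2\right)^{k + 2} \left(- k - 1\right).

Ratio r(k) = 2*(-3*k - 8)/(3*k + 5).
Gosper form: A/B · C(k+1)/C(k) with A=-2, B=1, C=k + 5/3.
Solve (-2)·f(k+1) − (1)·f(k) = k + 5/3.
From deg A=0, deg B=0, deg C=1: d=1.
Coefficient equations give f(k) = -(k + 1)/3.
Then R = B(k−1)f/C = -(k + 1)/(3*k + 5), so s_k = R(k)·t_k = (-2)**(k + 2)*(-k - 1).
s_(k+1) − s_k = (-2)**(k + 2)*(3*k + 5) = t_k.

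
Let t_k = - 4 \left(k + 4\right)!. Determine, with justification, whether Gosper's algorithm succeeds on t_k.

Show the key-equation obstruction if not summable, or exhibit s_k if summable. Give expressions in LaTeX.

Ratio r(k) = k + 5.
A = k + 5, B = 1, C = 1.
Solve (k + 5)·f(k+1) − (1)·f(k) = 1.
Bound: deg f ≤ -1.
Negative degree bound (-1): no f exists, t_k not Gosper-summable.

No — negative degree bound, so no certificate f.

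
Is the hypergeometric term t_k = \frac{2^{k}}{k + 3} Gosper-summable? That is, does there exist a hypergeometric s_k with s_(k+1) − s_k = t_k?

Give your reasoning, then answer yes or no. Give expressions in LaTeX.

t_(k+1)/t_k = 2*(k + 3)/(k + 4).
So A=2*k + 6 and B=k + 4, with C=1.
Set up (2*k + 6)·f(k+1) − (k + 3)·f(k) − (1) = 0.
deg f ≤ -1 (via 1,1,0).
Negative degree bound (-1): no f exists, t_k not Gosper-summable.

No — key equation has no polynomial f.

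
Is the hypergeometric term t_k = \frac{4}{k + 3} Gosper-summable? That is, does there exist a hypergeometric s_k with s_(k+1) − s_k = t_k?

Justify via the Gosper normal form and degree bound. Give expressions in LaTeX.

No. Not Gosper-summable.

The ratio is (k + 3)/(k + 4).
Normal form (A,B,C) = (k + 3, k + 4, 1).
Key eq: (k + 3)·f(k+1) = (k + 3)·f(k) + (1).
From deg A=1, deg B=1, deg C=0: d=0.
Put f(k) = c0: A·f(k+1) − B(k−1)·f(k) − C = -1; need -1 = 0 — inconsistent ⇒ no f, not summable.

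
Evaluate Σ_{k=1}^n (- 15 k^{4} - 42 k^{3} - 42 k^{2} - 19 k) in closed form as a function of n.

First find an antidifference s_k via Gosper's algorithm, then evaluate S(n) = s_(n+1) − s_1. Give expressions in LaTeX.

Compute t_(k+1)/t_k: get (15*k**4 + 102*k**3 + 258*k**2 + 289*k + 118)/(k*(15*k**3 + 42*k**2 + 42*k + 19)).
Factor: A=1; B=1; C=k**4 + 14*k**3/5 + 14*k**2/5 + 19*k/15.
Set up (1)·f(k+1) − (1)·f(k) − (k**4 + 14*k**3/5 + 14*k**2/5 + 19*k/15) = 0.
Bound: deg f ≤ 5.
Coefficient equations give f(k) = k*(k - 1)*(3*k**3 + 6*k**2 + 4*k + 3)/15.
Certificate R = B(k−1)f/C = (k - 1)*(3*k**3 + 6*k**2 + 4*k + 3)/(15*k**3 + 42*k**2 + 42*k + 19) gives s_k = k*(-3*k**4 - 3*k**3 + 2*k**2 + k + 3).
Verify: k*(-15*k**3 - 42*k**2 - 42*k - 19) matches t_k.
Telescope: S(n) = s_(n+1) − s_(1) = n*(-3*n**4 - 18*n**3 - 40*n**2 - 41*n - 16) − (0) = n*(-3*n**4 - 18*n**3 - 40*n**2 - 41*n - 16).

S(n) = n \left(- 3 n^{4} - 18 n^{3} - 40 n^{2} - 41 n - 16\right)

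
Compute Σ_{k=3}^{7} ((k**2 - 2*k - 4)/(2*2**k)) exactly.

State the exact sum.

Σ = 131/256

Compute t_(k+1)/t_k: get (k**2 - 5)/(2*(k**2 - 2*k - 4)).
Take A(k)=1/2, B(k)=1, C(k)=k**2 - 2*k - 4.
f must satisfy (1/2)·f(k+1) − (1)·f(k) = k**2 - 2*k - 4.
From deg A=0, deg B=0, deg C=2: d=2.
Match coefficients ⇒ f(k) = -2*(k**2 - 3).
Get s_k = R·t_k = (3 - k**2)/2**k with R(k) = B(k−1)f(k)/C(k) = -2*(k**2 - 3)/(k**2 - 2*k - 4).
s_(k+1) − s_k = (k**2 - 2*k - 4)/(2*2**k) = t_k.
Σ_(k=3)^(7) t_k = s_(8) − s_(3) = -61/256 − (-3/4) = 131/256.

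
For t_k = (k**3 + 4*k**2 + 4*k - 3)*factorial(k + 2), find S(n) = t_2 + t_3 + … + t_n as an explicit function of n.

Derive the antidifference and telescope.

Step 1: r(k) = (k**4 + 10*k**3 + 36*k**2 + 51*k + 18)/(k**3 + 4*k**2 + 4*k - 3).
A = k + 3, B = 1, C = k**3 + 4*k**2 + 4*k - 3.
Set up (k + 3)·f(k+1) − (1)·f(k) − (k**3 + 4*k**2 + 4*k - 3) = 0.
deg f ≤ 2 (via 1,0,3).
Solve for f: f(k) = k**2 - 3 (degree 2 ≤ 2).
Get s_k = R·t_k = (k**2 - 3)*factorial(k + 2) with R(k) = B(k−1)f(k)/C(k) = (k**2 - 3)/(k**3 + 4*k**2 + 4*k - 3).
Check: Δs_k = (k**3 + 4*k**2 + 4*k - 3)*factorial(k + 2). ✓
Evaluate: s_(n+1) = (n**2 + 2*n - 2)*factorial(n + 3); subtract s_(2) = 24 ⇒ S(n) = n**2*factorial(n + 3) + 2*n*factorial(n + 3) - 2*factorial(n + 3) - 24.

S(n) = n**2*factorial(n + 3) + 2*n*factorial(n + 3) - 2*factorial(n + 3) - 24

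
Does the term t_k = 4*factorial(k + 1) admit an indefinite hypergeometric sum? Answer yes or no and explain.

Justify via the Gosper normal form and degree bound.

No — t_k has no hypergeometric antidifference.

Step 1: r(k) = k + 2.
Gosper form: A/B · C(k+1)/C(k) with A=k + 2, B=1, C=1.
Need (k + 2)·f(k+1) − (1)·f(k) = 1.
d = -1 from the (1,0,0) case.
Bound -1 < 0, so the key equation has no polynomial solution.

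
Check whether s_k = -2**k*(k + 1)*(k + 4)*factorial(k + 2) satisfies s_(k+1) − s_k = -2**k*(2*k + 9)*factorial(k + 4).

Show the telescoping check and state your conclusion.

s_(k+1) = -2**(k + 1)*(k + 2)*(k + 5)*factorial(k + 3)
s_(k+1) − s_k = -2**k*(2*k**3 + 19*k**2 + 57*k + 56)*factorial(k + 2)
(s_(k+1) − s_k) − t_k = 2**(k + 1)*(2*k**2 + 15*k + 26)*factorial(k + 2)

Invalid: residual 2**(k + 1)*(2*k**2 + 15*k + 26)*factorial(k + 2) ≠ 0.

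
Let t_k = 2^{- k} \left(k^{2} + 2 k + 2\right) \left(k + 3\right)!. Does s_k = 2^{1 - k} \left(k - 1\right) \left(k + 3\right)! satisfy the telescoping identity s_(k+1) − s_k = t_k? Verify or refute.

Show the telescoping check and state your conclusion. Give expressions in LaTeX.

Valid — Δs_k = t_k.

s_(k+1) = k*factorial(k + 4)/2**k
s_(k+1) − s_k = (k**2 + 2*k + 2)*factorial(k + 3)/2**k
(s_(k+1) − s_k) − t_k = 0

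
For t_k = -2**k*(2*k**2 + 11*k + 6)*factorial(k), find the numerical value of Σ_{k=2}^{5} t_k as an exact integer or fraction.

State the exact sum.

Ratio r(k) = 2*(2*k**3 + 17*k**2 + 34*k + 19)/(2*k**2 + 11*k + 6).
So A=2*k + 2 and B=1, with C=k**2 + 11*k/2 + 3.
Solve (2*k + 2)·f(k+1) − (1)·f(k) = k**2 + 11*k/2 + 3.
d = 1 from the (1,0,2) case.
Solving with deg f ≤ 1: f(k) = (k + 4)/2.
So s_k = (B(k−1)f/C)·t_k = ((k + 4)/(2*k**2 + 11*k + 6))·t_k = -2**k*(k + 4)*factorial(k).
Check: Δs_k = -2**k*(2*k**2 + 11*k + 6)*factorial(k). ✓
Evaluate s at k=6 and k=2: -460800 and -48; difference -460752.

Σ = -460752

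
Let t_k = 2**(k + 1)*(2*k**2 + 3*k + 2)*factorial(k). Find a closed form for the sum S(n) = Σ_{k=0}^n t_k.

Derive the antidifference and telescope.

S(n) = 2**(n + 2)*(n + 1)*factorial(n + 1)

Step 1: r(k) = 2*(2*k**3 + 9*k**2 + 14*k + 7)/(2*k**2 + 3*k + 2).
Take A(k)=2*k + 2, B(k)=1, C(k)=k**2 + 3*k/2 + 1.
Key eq: (2*k + 2)·f(k+1) = (1)·f(k) + (k**2 + 3*k/2 + 1).
From deg A=1, deg B=0, deg C=2: d=1.
A polynomial solution: f(k) = k/2.
Certificate R = B(k−1)f/C = k/(2*k**2 + 3*k + 2) gives s_k = 2**(k + 1)*k*factorial(k).
Verify: 2**(k + 1)*(2*k**2 + 3*k + 2)*factorial(k) matches t_k.
Telescope: S(n) = s_(n+1) − s_(0) = 2**(n + 2)*(n + 1)*factorial(n + 1) − (0) = 2**(n + 2)*(n + 1)*factorial(n + 1).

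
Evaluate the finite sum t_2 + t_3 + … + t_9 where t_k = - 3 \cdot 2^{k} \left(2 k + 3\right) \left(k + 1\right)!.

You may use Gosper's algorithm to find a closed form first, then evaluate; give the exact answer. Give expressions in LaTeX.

t_(k+1)/t_k = 2*(k + 2)*(2*k + 5)/(2*k + 3).
So A=2*k + 4 and B=1, with C=k + 3/2.
f must satisfy (2*k + 4)·f(k+1) − (1)·f(k) = k + 3/2.
Bound: deg f ≤ 0.
Coefficient equations give f(k) = 1/2.
So s_k = (B(k−1)f/C)·t_k = (1/(2*k + 3))·t_k = -3*2**k*factorial(k + 1).
s_(k+1) − s_k = -3*2**k*(2*k + 3)*factorial(k + 1) = t_k.
Telescoping: Σ = s_(10) − s_(2) = -122624409600 − (-72) = -122624409528.

Σ = -122624409528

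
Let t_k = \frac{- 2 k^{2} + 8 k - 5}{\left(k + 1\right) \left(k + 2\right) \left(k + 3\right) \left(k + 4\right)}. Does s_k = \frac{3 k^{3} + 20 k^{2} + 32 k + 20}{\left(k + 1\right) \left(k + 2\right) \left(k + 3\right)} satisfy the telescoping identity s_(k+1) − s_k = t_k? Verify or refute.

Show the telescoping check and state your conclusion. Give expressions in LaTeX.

s_(k+1) = (32*k + 3*(k + 1)**3 + 20*(k + 1)**2 + 52)/((k + 2)*(k + 3)*(k + 4))
s_(k+1) − s_k = (-2*k**2 + 8*k - 5)/(k**4 + 10*k**3 + 35*k**2 + 50*k + 24)
(s_(k+1) − s_k) − t_k = 0

valid (s_(k+1) − s_k reduces to t_k)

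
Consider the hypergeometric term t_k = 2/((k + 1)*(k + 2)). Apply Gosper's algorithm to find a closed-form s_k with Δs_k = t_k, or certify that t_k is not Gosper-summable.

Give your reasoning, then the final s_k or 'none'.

Compute t_(k+1)/t_k: get (k + 1)/(k + 3).
So A=k + 1 and B=k + 3, with C=1.
Key eq: (k + 1)·f(k+1) = (k + 2)·f(k) + (1).
deg f ≤ 1 (via 1,1,0).
Solve for f: f(k) = k (degree 1 ≤ 1).
Then R = B(k−1)f/C = k*(k + 2), so s_k = R(k)·t_k = 2*k/(k + 1).
Verify: 2/(k**2 + 3*k + 2) matches t_k.

s_k = 2*k/(k + 1)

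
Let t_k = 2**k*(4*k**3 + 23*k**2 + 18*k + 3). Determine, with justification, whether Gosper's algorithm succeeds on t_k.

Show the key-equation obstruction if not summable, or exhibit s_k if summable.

The ratio is 2*(4*k**3 + 35*k**2 + 76*k + 48)/(4*k**3 + 23*k**2 + 18*k + 3).
Gosper form: A/B · C(k+1)/C(k) with A=2, B=1, C=k**3 + 23*k**2/4 + 9*k/2 + 3/4.
Set up (2)·f(k+1) − (1)·f(k) − (k**3 + 23*k**2/4 + 9*k/2 + 3/4) = 0.
deg f ≤ 3 (via 0,0,3).
A polynomial solution: f(k) = (4*k**3 - k**2 - 2*k + 1)/4.
So s_k = (B(k−1)f/C)·t_k = ((4*k**3 - k**2 - 2*k + 1)/(4*k**3 + 23*k**2 + 18*k + 3))·t_k = 2**k*(4*k**3 - k**2 - 2*k + 1).
Δs = 2**k*(4*k**3 + 23*k**2 + 18*k + 3), as required.

Yes. s_k = 2**k*(4*k**3 - k**2 - 2*k + 1).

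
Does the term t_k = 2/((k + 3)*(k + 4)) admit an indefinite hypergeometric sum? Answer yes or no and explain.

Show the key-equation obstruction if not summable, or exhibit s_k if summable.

Ratio r(k) = (k + 3)/(k + 5).
Take A(k)=k + 3, B(k)=k + 5, C(k)=1.
Solve (k + 3)·f(k+1) − (k + 4)·f(k) = 1.
Bound: deg f ≤ 1.
Coefficient equations give f(k) = k/3.
R(k) = B(k−1)·f(k)/C(k) = k*(k + 4)/3; s_k = R·t_k = 2*k/(3*(k + 3)).
Δs = 2/(k**2 + 7*k + 12), as required.

Yes. s_k = 2*k/(3*(k + 3)).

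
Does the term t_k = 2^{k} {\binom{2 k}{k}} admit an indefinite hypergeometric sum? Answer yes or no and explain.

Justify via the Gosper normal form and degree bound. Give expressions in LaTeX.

Compute t_(k+1)/t_k: get 4*(2*k + 1)/(k + 1).
Take A(k)=8*k + 4, B(k)=k + 1, C(k)=1.
f must satisfy (8*k + 4)·f(k+1) − (k)·f(k) = 1.
Degrees (1,1,0) ⇒ d ≤ -1.
deg f ≤ -1 is impossible — no certificate.

No — key equation has no polynomial f.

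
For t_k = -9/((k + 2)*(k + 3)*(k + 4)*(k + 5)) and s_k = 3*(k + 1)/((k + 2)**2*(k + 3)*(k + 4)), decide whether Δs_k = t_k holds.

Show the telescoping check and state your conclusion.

Invalid: residual 3*(4*k + 11)/(k**6 + 19*k**5 + 147*k**4 + 593*k**3 + 1316*k**2 + 1524*k + 720) ≠ 0.

s_(k+1) = 3*(k + 2)/((k + 3)**2*(k + 4)*(k + 5))
s_(k+1) − s_k = 3*(-(k + 1)*(k + 3)*(k + 5) + (k + 2)**3)/((k + 2)**2*(k + 3)**2*(k + 4)*(k + 5))
(s_(k+1) − s_k) − t_k = 3*(4*k + 11)/(k**6 + 19*k**5 + 147*k**4 + 593*k**3 + 1316*k**2 + 1524*k + 720)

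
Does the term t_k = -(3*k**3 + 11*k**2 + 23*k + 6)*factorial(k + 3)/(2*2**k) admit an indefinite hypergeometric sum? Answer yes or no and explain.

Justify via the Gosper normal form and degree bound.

Yes. s_k = (-3*k**2 + k + 1)*factorial(k + 3)/2**k.

The ratio is (3*k**4 + 32*k**3 + 134*k**2 + 259*k + 172)/(2*(3*k**3 + 11*k**2 + 23*k + 6)).
So A=k/2 + 2 and B=1, with C=k**3 + 11*k**2/3 + 23*k/3 + 2.
f must satisfy (k/2 + 2)·f(k+1) − (1)·f(k) = k**3 + 11*k**2/3 + 23*k/3 + 2.
d = 2 from the (1,0,3) case.
Solve for f: f(k) = 2*(3*k**2 - k - 1)/3 (degree 2 ≤ 2).
Get s_k = R·t_k = (-3*k**2 + k + 1)*factorial(k + 3)/2**k with R(k) = B(k−1)f(k)/C(k) = 2*(3*k**2 - k - 1)/(3*k**3 + 11*k**2 + 23*k + 6).
Verify: -(3*k**3 + 11*k**2 + 23*k + 6)*factorial(k + 3)/(2*2**k) matches t_k.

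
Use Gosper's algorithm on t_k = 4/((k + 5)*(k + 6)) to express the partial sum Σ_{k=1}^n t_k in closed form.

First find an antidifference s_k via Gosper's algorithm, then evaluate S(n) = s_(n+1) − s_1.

S(n) = 2*n/(3*(n + 6))

Compute t_(k+1)/t_k: get (k + 5)/(k + 7).
Factor: A=k + 5; B=k + 7; C=1.
Solve (k + 5)·f(k+1) − (k + 6)·f(k) = 1.
From deg A=1, deg B=1, deg C=0: d=1.
Match coefficients ⇒ f(k) = k/5.
R(k) = B(k−1)·f(k)/C(k) = k*(k + 6)/5; s_k = R·t_k = 4*k/(5*(k + 5)).
Δs = 4/(k**2 + 11*k + 30), as required.
Telescope: S(n) = s_(n+1) − s_(1) = 4*(n + 1)/(5*(n + 6)) − (2/15) = 2*n/(3*(n + 6)).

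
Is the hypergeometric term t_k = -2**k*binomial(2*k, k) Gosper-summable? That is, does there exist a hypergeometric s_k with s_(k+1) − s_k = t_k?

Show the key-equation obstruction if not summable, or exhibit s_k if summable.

No. Not Gosper-summable.

Step 1: r(k) = 4*(2*k + 1)/(k + 1).
So A=8*k + 4 and B=k + 1, with C=1.
Solve (8*k + 4)·f(k+1) − (k)·f(k) = 1.
deg f ≤ -1 (via 1,1,0).
Bound -1 < 0, so the key equation has no polynomial solution.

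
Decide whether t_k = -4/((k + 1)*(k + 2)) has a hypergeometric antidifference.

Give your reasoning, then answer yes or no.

The ratio is (k + 1)/(k + 3).
A = k + 1, B = k + 3, C = 1.
f must satisfy (k + 1)·f(k+1) − (k + 2)·f(k) = 1.
From deg A=1, deg B=1, deg C=0: d=1.
Solving with deg f ≤ 1: f(k) = k.
Certificate R = B(k−1)f/C = k*(k + 2) gives s_k = -4*k/(k + 1).
Check: Δs_k = -4/(k**2 + 3*k + 2). ✓

Yes. s_k = -4*k/(k + 1).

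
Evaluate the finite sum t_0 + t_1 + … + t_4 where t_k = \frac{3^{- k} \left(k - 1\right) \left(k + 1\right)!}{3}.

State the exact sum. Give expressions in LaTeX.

r(k) = k*(k + 2)/(3*(k - 1)) after simplifying.
A = k/3 + 2/3, B = 1, C = k - 1.
Solve (k/3 + 2/3)·f(k+1) − (1)·f(k) = k - 1.
Degrees (1,0,1) ⇒ d ≤ 0.
Solve for f: f(k) = 3 (degree 0 ≤ 0).
Then R = B(k−1)f/C = 3/(k - 1), so s_k = R(k)·t_k = factorial(k + 1)/3**k.
Δs = (k - 1)*factorial(k + 1)/(3*3**k), as required.
Evaluate s at k=5 and k=0: 80/27 and 1; difference 53/27.

Σ = 53/27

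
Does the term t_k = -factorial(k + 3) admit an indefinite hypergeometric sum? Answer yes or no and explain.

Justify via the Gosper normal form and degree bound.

No. Not Gosper-summable.

The ratio is k + 4.
Factor: A=k + 4; B=1; C=1.
Solve (k + 4)·f(k+1) − (1)·f(k) = 1.
deg f ≤ -1 (via 1,0,0).
Negative degree bound (-1): no f exists, t_k not Gosper-summable.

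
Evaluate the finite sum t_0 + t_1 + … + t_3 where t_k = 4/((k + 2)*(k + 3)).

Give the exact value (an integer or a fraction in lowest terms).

Σ = 4/3

Ratio r(k) = (k + 2)/(k + 4).
Factor: A=k + 2; B=k + 4; C=1.
f must satisfy (k + 2)·f(k+1) − (k + 3)·f(k) = 1.
Bound: deg f ≤ 1.
Solving with deg f ≤ 1: f(k) = k/2.
Then R = B(k−1)f/C = k*(k + 3)/2, so s_k = R(k)·t_k = 2*k/(k + 2).
s_(k+1) − s_k = 4/(k**2 + 5*k + 6) = t_k.
Evaluate s at k=4 and k=0: 4/3 and 0; difference 4/3.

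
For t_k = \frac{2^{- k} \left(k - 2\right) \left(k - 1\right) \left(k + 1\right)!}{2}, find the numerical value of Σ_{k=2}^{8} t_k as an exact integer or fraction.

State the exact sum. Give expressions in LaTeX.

Compute t_(k+1)/t_k: get k*(k + 2)/(2*(k - 2)).
Gosper form: A/B · C(k+1)/C(k) with A=k/2 + 1, B=1, C=k**2 - 3*k + 2.
Solve (k/2 + 1)·f(k+1) − (1)·f(k) = k**2 - 3*k + 2.
deg f ≤ 1 (via 1,0,2).
Coefficient equations give f(k) = 2*(k - 4).
Then R = B(k−1)f/C = 2*(k - 4)/((k - 2)*(k - 1)), so s_k = R(k)·t_k = (k - 4)*factorial(k + 1)/2**k.
Verify: (k - 2)*(k - 1)*factorial(k + 1)/(2*2**k) matches t_k.
Sum = s_(9) − s_(2); s_(9) = 70875/2, s_(2) = -3 ⇒ 70881/2.

Σ = 70881/2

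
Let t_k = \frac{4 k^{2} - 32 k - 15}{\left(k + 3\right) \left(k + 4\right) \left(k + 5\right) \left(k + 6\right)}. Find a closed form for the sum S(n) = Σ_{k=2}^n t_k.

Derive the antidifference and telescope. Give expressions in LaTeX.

r(k) = (k + 3)*(32*k - 4*(k + 1)**2 + 47)/((k + 7)*(-4*k**2 + 32*k + 15)) after simplifying.
So A=k + 3 and B=k + 7, with C=k**2 - 8*k - 15/4.
f must satisfy (k + 3)·f(k+1) − (k + 6)·f(k) = k**2 - 8*k - 15/4.
d = 3 from the (1,1,2) case.
A polynomial solution: f(k) = -k*(k**2 + 92*k + 7)/80.
R(k) = B(k−1)·f(k)/C(k) = -k*(k + 6)*(k**2 + 92*k + 7)/(20*(4*k**2 - 32*k - 15)); s_k = R·t_k = k*(-k**2 - 92*k - 7)/(20*(k + 3)*(k + 4)*(k + 5)).
Check: Δs_k = (4*k**2 - 32*k - 15)/(k**4 + 18*k**3 + 119*k**2 + 342*k + 360). ✓
Telescope: S(n) = s_(n+1) − s_(2) = (-n**3 - 95*n**2 - 194*n - 100)/(20*(n**3 + 15*n**2 + 74*n + 120)) − (-13/140) = (3*n**3 - 235*n**2 - 198*n + 430)/(70*(n**3 + 15*n**2 + 74*n + 120)).

S(n) = \frac{3 n^{3} - 235 n^{2} - 198 n + 430}{70 \left(n^{3} + 15 n^{2} + 74 n + 120\right)}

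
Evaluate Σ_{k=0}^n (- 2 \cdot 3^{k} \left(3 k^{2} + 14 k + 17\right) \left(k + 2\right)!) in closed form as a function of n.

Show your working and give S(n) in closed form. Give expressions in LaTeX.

S(n) = - 6 \cdot 3^{n} n \left(n + 3\right)! - 12 \cdot 3^{n} \left(n + 3\right)! + 4

Compute t_(k+1)/t_k: get 3*(3*k**3 + 29*k**2 + 94*k + 102)/(3*k**2 + 14*k + 17).
So A=3*k + 9 and B=1, with C=k**2 + 14*k/3 + 17/3.
Solve (3*k + 9)·f(k+1) − (1)·f(k) = k**2 + 14*k/3 + 17/3.
Bound: deg f ≤ 1.
Solve for f: f(k) = (k + 1)/3 (degree 1 ≤ 1).
Certificate R = B(k−1)f/C = (k + 1)/(3*k**2 + 14*k + 17) gives s_k = -2*3**k*(k + 1)*factorial(k + 2).
s_(k+1) − s_k = -2*3**k*(3*k**2 + 14*k + 17)*factorial(k + 2) = t_k.
Telescope: S(n) = s_(n+1) − s_(0) = -6*3**n*(n + 2)*factorial(n + 3) − (-4) = -6*3**n*n*factorial(n + 3) - 12*3**n*factorial(n + 3) + 4.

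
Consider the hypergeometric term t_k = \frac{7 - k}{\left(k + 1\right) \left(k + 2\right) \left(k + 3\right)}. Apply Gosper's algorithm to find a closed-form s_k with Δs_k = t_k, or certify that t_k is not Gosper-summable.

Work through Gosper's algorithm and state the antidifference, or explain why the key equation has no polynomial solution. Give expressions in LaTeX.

Compute t_(k+1)/t_k: get (k - 6)*(k + 1)/((k - 7)*(k + 4)).
Factor: A=k + 1; B=k + 4; C=k - 7.
Key eq: (k + 1)·f(k+1) = (k + 3)·f(k) + (k - 7).
Bound: deg f ≤ 2.
Solve for f: f(k) = -k*(3*k + 11)/2 (degree 2 ≤ 2).
Get s_k = R·t_k = k*(3*k + 11)/(2*(k + 1)*(k + 2)) with R(k) = B(k−1)f(k)/C(k) = -k*(k + 3)*(3*k + 11)/(2*(k - 7)).
Verify: (7 - k)/(k**3 + 6*k**2 + 11*k + 6) matches t_k.

s_k = \frac{k \left(3 k + 11\right)}{2 \left(k + 1\right) \left(k + 2\right)}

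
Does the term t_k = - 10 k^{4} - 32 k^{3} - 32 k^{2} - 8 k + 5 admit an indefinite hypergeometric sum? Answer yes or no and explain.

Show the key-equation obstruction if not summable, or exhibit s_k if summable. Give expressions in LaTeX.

Yes. s_k = k \left(- 2 k^{4} - 3 k^{3} + 2 k^{2} + 4 k + 4\right).

Ratio r(k) = (10*k**4 + 72*k**3 + 188*k**2 + 208*k + 77)/(10*k**4 + 32*k**3 + 32*k**2 + 8*k - 5).
Gosper form: A/B · C(k+1)/C(k) with A=1, B=1, C=k**4 + 16*k**3/5 + 16*k**2/5 + 4*k/5 - 1/2.
f must satisfy (1)·f(k+1) − (1)·f(k) = k**4 + 16*k**3/5 + 16*k**2/5 + 4*k/5 - 1/2.
From deg A=0, deg B=0, deg C=4: d=5.
Match coefficients ⇒ f(k) = k*(2*k**4 + 3*k**3 - 2*k**2 - 4*k - 4)/10.
R(k) = B(k−1)·f(k)/C(k) = k*(2*k**4 + 3*k**3 - 2*k**2 - 4*k - 4)/(10*k**4 + 32*k**3 + 32*k**2 + 8*k - 5); s_k = R·t_k = k*(-2*k**4 - 3*k**3 + 2*k**2 + 4*k + 4).
Verify: -10*k**4 - 32*k**3 - 32*k**2 - 8*k + 5 matches t_k.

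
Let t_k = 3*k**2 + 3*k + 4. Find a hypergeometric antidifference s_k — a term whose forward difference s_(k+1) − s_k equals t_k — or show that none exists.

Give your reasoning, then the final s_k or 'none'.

Step 1: r(k) = (3*k**2 + 9*k + 10)/(3*k**2 + 3*k + 4).
So A=1 and B=1, with C=k**2 + k + 4/3.
Solve (1)·f(k+1) − (1)·f(k) = k**2 + k + 4/3.
deg f ≤ 3 (via 0,0,2).
Solve for f: f(k) = k*(k**2 + 3)/3 (degree 3 ≤ 3).
Get s_k = R·t_k = k*(k**2 + 3) with R(k) = B(k−1)f(k)/C(k) = k*(k**2 + 3)/(3*k**2 + 3*k + 4).
Δs = 3*k**2 + 3*k + 4, as required.

s_k = k*(k**2 + 3)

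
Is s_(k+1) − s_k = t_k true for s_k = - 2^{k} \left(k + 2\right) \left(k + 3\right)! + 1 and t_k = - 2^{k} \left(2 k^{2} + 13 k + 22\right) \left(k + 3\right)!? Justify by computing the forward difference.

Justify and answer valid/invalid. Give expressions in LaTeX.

s_(k+1) = -2**(k + 1)*(k + 3)*factorial(k + 4) + 1
s_(k+1) − s_k = -2**k*(2*k**2 + 13*k + 22)*factorial(k + 3)
(s_(k+1) − s_k) − t_k = 0

valid; difference matches t_k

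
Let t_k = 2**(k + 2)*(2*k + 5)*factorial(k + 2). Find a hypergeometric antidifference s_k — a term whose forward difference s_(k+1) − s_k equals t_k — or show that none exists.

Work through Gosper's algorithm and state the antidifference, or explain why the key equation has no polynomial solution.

r(k) = 2*(k + 3)*(2*k + 7)/(2*k + 5) after simplifying.
Gosper form: A/B · C(k+1)/C(k) with A=2*k + 6, B=1, C=k + 5/2.
f must satisfy (2*k + 6)·f(k+1) − (1)·f(k) = k + 5/2.
Degrees (1,0,1) ⇒ d ≤ 0.
A polynomial solution: f(k) = 1/2.
So s_k = (B(k−1)f/C)·t_k = (1/(2*k + 5))·t_k = 2**(k + 2)*factorial(k + 2).
Δs = 2**(k + 2)*(2*k + 5)*factorial(k + 2), as required.

s_k = 2**(k + 2)*factorial(k + 2)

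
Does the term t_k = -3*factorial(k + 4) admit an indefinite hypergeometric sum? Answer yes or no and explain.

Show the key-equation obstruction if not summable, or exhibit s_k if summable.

r(k) = k + 5 after simplifying.
Take A(k)=k + 5, B(k)=1, C(k)=1.
Need (k + 5)·f(k+1) − (1)·f(k) = 1.
d = -1 from the (1,0,0) case.
d = -1 < 0 ⇒ no nonzero polynomial f; not summable.

No — negative degree bound, so no certificate f.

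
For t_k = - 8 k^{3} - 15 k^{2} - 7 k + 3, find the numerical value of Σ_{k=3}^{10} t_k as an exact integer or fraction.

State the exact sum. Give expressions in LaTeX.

Compute t_(k+1)/t_k: get (8*k**3 + 39*k**2 + 61*k + 27)/(8*k**3 + 15*k**2 + 7*k - 3).
So A=1 and B=1, with C=k**3 + 15*k**2/8 + 7*k/8 - 3/8.
Key eq: (1)·f(k+1) = (1)·f(k) + (k**3 + 15*k**2/8 + 7*k/8 - 3/8).
Degrees (0,0,3) ⇒ d ≤ 4.
Coefficient equations give f(k) = k*(2*k**3 + k**2 - 2*k - 4)/8.
Certificate R = B(k−1)f/C = k*(2*k**3 + k**2 - 2*k - 4)/(8*k**3 + 15*k**2 + 7*k - 3) gives s_k = k*(-2*k**3 - k**2 + 2*k + 4).
Δs = -8*k**3 - 15*k**2 - 7*k + 3, as required.
Sum = s_(11) − s_(3); s_(11) = -30327, s_(3) = -159 ⇒ -30168.

Σ = -30168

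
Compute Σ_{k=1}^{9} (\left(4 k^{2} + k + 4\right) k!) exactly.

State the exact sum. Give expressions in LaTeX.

Step 1: r(k) = (k + 1)*(k + 4*(k + 1)**2 + 5)/(4*k**2 + k + 4).
Gosper form: A/B · C(k+1)/C(k) with A=k + 1, B=1, C=k**2 + k/4 + 1.
f must satisfy (k + 1)·f(k+1) − (1)·f(k) = k**2 + k/4 + 1.
From deg A=1, deg B=0, deg C=2: d=1.
A polynomial solution: f(k) = (4*k - 3)/4.
R(k) = B(k−1)·f(k)/C(k) = (4*k - 3)/(4*k**2 + k + 4); s_k = R·t_k = (4*k - 3)*factorial(k).
Δs = (4*k**2 + k + 4)*factorial(k), as required.
Sum = s_(10) − s_(1); s_(10) = 134265600, s_(1) = 1 ⇒ 134265599.

Σ = 134265599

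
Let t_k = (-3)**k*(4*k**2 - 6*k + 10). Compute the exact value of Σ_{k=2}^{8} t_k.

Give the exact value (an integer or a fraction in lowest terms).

Ratio r(k) = 3*(3*k - 2*(k + 1)**2 - 2)/(2*k**2 - 3*k + 5).
Normal form (A,B,C) = (-3, 1, k**2 - 3*k/2 + 5/2).
Need (-3)·f(k+1) − (1)·f(k) = k**2 - 3*k/2 + 5/2.
Degrees (0,0,2) ⇒ d ≤ 2.
Solve for f: f(k) = -(k**2 - 3*k + 4)/4 (degree 2 ≤ 2).
Then R = B(k−1)f/C = -(k**2 - 3*k + 4)/(2*(2*k**2 - 3*k + 5)), so s_k = R(k)·t_k = (-3)**k*(-k**2 + 3*k - 4).
s_(k+1) − s_k = (-3)**k*(4*k**2 - 6*k + 10) = t_k.
Evaluate s at k=9 and k=2: 1141614 and -18; difference 1141632.

Σ = 1141632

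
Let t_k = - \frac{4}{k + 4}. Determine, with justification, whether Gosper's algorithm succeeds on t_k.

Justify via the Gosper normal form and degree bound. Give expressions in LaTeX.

No — the linear system for f has no solution.

t_(k+1)/t_k = (k + 4)/(k + 5).
Normal form (A,B,C) = (k + 4, k + 5, 1).
Set up (k + 4)·f(k+1) − (k + 4)·f(k) − (1) = 0.
d = 0 from the (1,1,0) case.
Write f(k) = c0. Then LHS − RHS = -1, requiring -1 = 0: contradictory. No certificate.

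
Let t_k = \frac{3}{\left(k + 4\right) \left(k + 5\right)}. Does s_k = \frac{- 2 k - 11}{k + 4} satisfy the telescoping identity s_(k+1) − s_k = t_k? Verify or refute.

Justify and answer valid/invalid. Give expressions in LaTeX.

Valid: the claim telescopes to t_k.

s_(k+1) = (-2*k - 13)/(k + 5)
s_(k+1) − s_k = 3/(k**2 + 9*k + 20)
(s_(k+1) − s_k) − t_k = 0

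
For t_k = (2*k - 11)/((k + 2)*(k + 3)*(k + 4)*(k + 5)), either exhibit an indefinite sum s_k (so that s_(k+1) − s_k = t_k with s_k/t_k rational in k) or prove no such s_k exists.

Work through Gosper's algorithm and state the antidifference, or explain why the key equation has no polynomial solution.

s_k = k*(-k**2 - 9*k - 34)/(8*(k + 2)*(k + 3)*(k + 4))

The ratio is (k + 2)*(2*k - 9)/((k + 6)*(2*k - 11)).
Take A(k)=k + 2, B(k)=k + 6, C(k)=k - 11/2.
Set up (k + 2)·f(k+1) − (k + 5)·f(k) − (k - 11/2) = 0.
d = 3 from the (1,1,1) case.
Coefficient equations give f(k) = -k*(k**2 + 9*k + 34)/16.
Then R = B(k−1)f/C = -k*(k + 5)*(k**2 + 9*k + 34)/(8*(2*k - 11)), so s_k = R(k)·t_k = k*(-k**2 - 9*k - 34)/(8*(k + 2)*(k + 3)*(k + 4)).
Δs = (2*k - 11)/(k**4 + 14*k**3 + 71*k**2 + 154*k + 120), as required.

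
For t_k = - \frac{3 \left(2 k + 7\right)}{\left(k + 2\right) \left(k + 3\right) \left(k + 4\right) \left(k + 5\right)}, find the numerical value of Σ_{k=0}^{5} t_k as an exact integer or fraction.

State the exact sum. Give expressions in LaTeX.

Σ = -27/80

The ratio is (k + 2)*(2*k + 9)/((k + 6)*(2*k + 7)).
Factor: A=k + 2; B=k + 6; C=k + 7/2.
Key eq: (k + 2)·f(k+1) = (k + 5)·f(k) + (k + 7/2).
deg f ≤ 3 (via 1,1,1).
Solving with deg f ≤ 3: f(k) = k*(k + 3)*(k + 6)/16.
Get s_k = R·t_k = 3*k*(-k - 6)/(8*(k**2 + 6*k + 8)) with R(k) = B(k−1)f(k)/C(k) = k*(k + 3)*(k + 5)*(k + 6)/(8*(2*k + 7)).
Verify: 3*(-2*k - 7)/(k**4 + 14*k**3 + 71*k**2 + 154*k + 120) matches t_k.
Sum = s_(6) − s_(0); s_(6) = -27/80, s_(0) = 0 ⇒ -27/80.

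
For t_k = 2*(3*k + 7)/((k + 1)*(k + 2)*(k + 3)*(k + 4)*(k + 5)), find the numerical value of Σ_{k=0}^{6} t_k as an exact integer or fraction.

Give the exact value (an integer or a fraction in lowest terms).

r(k) = (k + 1)*(3*k + 10)/((k + 6)*(3*k + 7)) after simplifying.
Take A(k)=k + 1, B(k)=k + 6, C(k)=k + 7/3.
Need (k + 1)·f(k+1) − (k + 5)·f(k) = k + 7/3.
From deg A=1, deg B=1, deg C=1: d=4.
Solving with deg f ≤ 4: f(k) = k*(k + 2)*(k**2 + 8*k + 19)/36.
R(k) = B(k−1)·f(k)/C(k) = k*(k + 2)*(k + 5)*(k**2 + 8*k + 19)/(12*(3*k + 7)); s_k = R·t_k = k*(k**2 + 8*k + 19)/(6*(k**3 + 8*k**2 + 19*k + 12)).
Check: Δs_k = 2*(3*k + 7)/(k**5 + 15*k**4 + 85*k**3 + 225*k**2 + 274*k + 120). ✓
Sum = s_(7) − s_(0); s_(7) = 217/1320, s_(0) = 0 ⇒ 217/1320.

Σ = 217/1320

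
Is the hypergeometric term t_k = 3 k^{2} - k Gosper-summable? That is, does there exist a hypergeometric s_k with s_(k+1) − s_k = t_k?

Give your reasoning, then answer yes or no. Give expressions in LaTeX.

Yes. s_k = k \left(k^{2} - 2 k + 1\right).

Compute t_(k+1)/t_k: get (-k + 3*(k + 1)**2 - 1)/(k*(3*k - 1)).
Normal form (A,B,C) = (1, 1, k**2 - k/3).
Need (1)·f(k+1) − (1)·f(k) = k**2 - k/3.
Degrees (0,0,2) ⇒ d ≤ 3.
Solve for f: f(k) = k*(k - 1)**2/3 (degree 3 ≤ 3).
Then R = B(k−1)f/C = (k - 1)**2/(3*k - 1), so s_k = R(k)·t_k = k*(k**2 - 2*k + 1).
s_(k+1) − s_k = k*(3*k - 1) = t_k.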